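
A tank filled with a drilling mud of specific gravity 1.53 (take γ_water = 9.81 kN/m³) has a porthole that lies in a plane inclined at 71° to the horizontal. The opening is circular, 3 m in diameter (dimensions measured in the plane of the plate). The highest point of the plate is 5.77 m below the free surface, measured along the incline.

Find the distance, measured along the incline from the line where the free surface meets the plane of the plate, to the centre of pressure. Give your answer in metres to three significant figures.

y_p = 7.35 m

γ = 1.53 × 9.81 = 15.0093 kN/m³.
Let θ = 71° be the plate's angle to the horizontal; measure y along the incline from where the plane meets the free surface. Vertical depth h = y·sinθ with sinθ = 0.945519.
The centroid is at the centre, 1.5 m below the top of the plate, so y_c = 5.77 + 1.5 = 7.27 m and h_c = 7.27 × 0.945519 = 6.87392 m.
A = π(1.5)² = 7.06858 m².
Resultant F = γ·h_c·A = 15.0093 × 6.87392 × 7.06858 = 729.285 kN.
I_c = πr⁴/4 = π × 1.5⁴/4 = 3.97608 m⁴.
Centre of pressure: y_p = y_c + I_c/(y_c·A) = 7.27 + 3.97608/(7.27 × 7.06858) = 7.27 + 0.0773728 = 7.34737 m along the plane.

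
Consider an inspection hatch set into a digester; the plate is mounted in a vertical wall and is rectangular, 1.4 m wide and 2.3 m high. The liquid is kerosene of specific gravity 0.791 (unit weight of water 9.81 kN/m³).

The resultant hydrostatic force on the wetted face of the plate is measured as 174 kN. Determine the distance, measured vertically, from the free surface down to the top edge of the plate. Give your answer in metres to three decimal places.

d_top ≈ 5.814 m

γ = 0.791 × 9.81 = 7.75971 kN/m³.
A = 1.4 × 2.3 = 3.22 m².
From F = γ·h_c·A, the centroid depth is h_c = 174/(7.75971 × 3.22) = 6.96383 m.
The centroid lies 2.3/2 = 1.15 m below the top edge, so the top edge sits at h_top = 6.96383 − 1.15 = 5.81383 m below the surface.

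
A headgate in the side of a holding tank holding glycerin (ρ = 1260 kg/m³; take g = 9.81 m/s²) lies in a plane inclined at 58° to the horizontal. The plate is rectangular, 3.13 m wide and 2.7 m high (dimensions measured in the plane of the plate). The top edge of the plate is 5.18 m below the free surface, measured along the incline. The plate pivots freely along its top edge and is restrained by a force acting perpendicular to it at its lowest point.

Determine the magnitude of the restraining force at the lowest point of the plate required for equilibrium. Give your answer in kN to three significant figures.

P ≈ 309 kN

γ = ρg = 1260 × 9.81 / 1000 = 12.3606 kN/m³.
Let θ = 58° be the plate's angle to the horizontal; measure y along the incline from where the plane meets the free surface. Vertical depth h = y·sinθ with sinθ = 0.848048.
The centroid lies 2.7/2 = 1.35 m below the top edge, so y_c = 5.18 + 1.35 = 6.53 m and h_c = 6.53 × 0.848048 = 5.53775 m.
A = 3.13 × 2.7 = 8.451 m².
Resultant F = γ·h_c·A = 12.3606 × 5.53775 × 8.451 = 578.47 kN.
I_c = b·h³/12 = 3.13 × 2.7³/12 = 5.13398 m⁴.
Centre of pressure: y_p = y_c + I_c/(y_c·A) = 6.53 + 5.13398/(6.53 × 8.451) = 6.53 + 0.0930321 = 6.62303 m along the plane.
The resultant acts 1.35 + 0.0930321 = 1.44303 m (along the plate) below the hinge at the top edge, so the moment about the hinge is M = F × 1.44303 = 578.47 × 1.44303 = 834.75 kN·m.
A normal force at the bottom, 2.7 m from the hinge, must supply this moment: P = 834.75/2.7 = 309.167 kN.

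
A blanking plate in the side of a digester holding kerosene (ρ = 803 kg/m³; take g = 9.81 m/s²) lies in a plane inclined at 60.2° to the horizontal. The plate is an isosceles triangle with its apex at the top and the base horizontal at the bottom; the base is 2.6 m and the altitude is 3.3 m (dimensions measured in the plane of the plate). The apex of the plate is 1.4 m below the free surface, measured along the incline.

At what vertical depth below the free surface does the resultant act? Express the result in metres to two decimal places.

γ = ρg = 803 × 9.81 / 1000 = 7.87743 kN/m³.
Let θ = 60.2° be the plate's angle to the horizontal; measure y along the incline from where the plane meets the free surface. Vertical depth h = y·sinθ with sinθ = 0.867765.
With the apex up, the centroid sits 2h/3 = 2 × 3.3/3 = 2.2 m below the apex, so y_c = 1.4 + 2.2 = 3.6 m and h_c = 3.6 × 0.867765 = 3.12395 m.
A = ½ × 2.6 × 3.3 = 4.29 m².
Resultant F = γ·h_c·A = 7.87743 × 3.12395 × 4.29 = 105.571 kN.
I_c = b·h³/36 = 2.6 × 3.3³/36 = 2.59545 m⁴.
Centre of pressure: y_p = y_c + I_c/(y_c·A) = 3.6 + 2.59545/(3.6 × 4.29) = 3.6 + 0.168056 = 3.76806 m along the plane.
Vertically, h_p = y_p·sinθ = 3.76806 × 0.867765 = 3.26979 m.

h_p = 3.27 m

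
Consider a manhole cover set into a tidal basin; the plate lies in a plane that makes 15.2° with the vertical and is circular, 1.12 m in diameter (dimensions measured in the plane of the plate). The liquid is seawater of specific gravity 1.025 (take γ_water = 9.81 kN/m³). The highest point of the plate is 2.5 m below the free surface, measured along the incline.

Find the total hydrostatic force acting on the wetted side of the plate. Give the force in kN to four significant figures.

F ≈ 29.25 kN

γ = 1.025 × 9.81 = 10.05525 kN/m³.
The plate makes 15.2° with the vertical, i.e. θ = 90° − 15.2° = 74.8° to the horizontal. Measuring y along the incline from the free-surface line, vertical depth h = y·sinθ with sinθ = 0.965016.
The centroid is at the centre, 0.56 m below the top of the plate, so y_c = 2.5 + 0.56 = 3.06 m and h_c = 3.06 × 0.965016 = 2.95295 m.
A = π(0.56)² = 0.985203 m².
Resultant F = γ·h_c·A = 10.05525 × 2.95295 × 0.985203 = 29.2533 kN.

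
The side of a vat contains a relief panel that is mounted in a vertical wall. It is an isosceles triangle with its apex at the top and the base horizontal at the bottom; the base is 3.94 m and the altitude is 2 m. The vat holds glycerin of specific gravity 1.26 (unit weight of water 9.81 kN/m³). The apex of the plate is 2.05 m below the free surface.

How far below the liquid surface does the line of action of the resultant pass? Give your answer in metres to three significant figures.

γ = 1.26 × 9.81 = 12.3606 kN/m³.
With the apex up, the centroid sits 2h/3 = 2 × 2/3 = 1.33333 m below the apex, so the centroid depth is h_c = 2.05 + 1.33333 = 3.38333 m.
A = ½ × 3.94 × 2 = 3.94 m².
Resultant F = γ·h_c·A = 12.3606 × 3.38333 × 3.94 = 164.771 kN.
I_c = b·h³/36 = 3.94 × 2³/36 = 0.875556 m⁴.
Centre of pressure: y_p = y_c + I_c/(y_c·A) = 3.38333 + 0.875556/(3.38333 × 3.94) = 3.38333 + 0.0656815 = 3.44901 m along the plane.

h_p = 3.45 m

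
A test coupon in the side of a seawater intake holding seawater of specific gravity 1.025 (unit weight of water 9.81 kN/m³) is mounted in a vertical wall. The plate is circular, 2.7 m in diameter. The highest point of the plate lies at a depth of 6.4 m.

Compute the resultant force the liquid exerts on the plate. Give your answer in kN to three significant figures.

γ = 1.025 × 9.81 = 10.05525 kN/m³.
The centroid is at the centre, 1.35 m below the top of the plate, so the centroid depth is h_c = 6.4 + 1.35 = 7.75 m.
A = π(1.35)² = 5.72555 m².
Resultant F = γ·h_c·A = 10.05525 × 7.75 × 5.72555 = 446.182 kN.

F ≈ 446 kN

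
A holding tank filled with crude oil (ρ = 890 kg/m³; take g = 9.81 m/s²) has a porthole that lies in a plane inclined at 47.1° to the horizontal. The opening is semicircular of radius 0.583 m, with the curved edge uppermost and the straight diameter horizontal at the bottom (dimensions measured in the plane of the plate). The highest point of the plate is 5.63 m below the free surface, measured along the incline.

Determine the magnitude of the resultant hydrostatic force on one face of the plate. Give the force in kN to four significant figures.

F ≈ 20.37 kN

γ = ρg = 890 × 9.81 / 1000 = 8.7309 kN/m³.
Let θ = 47.1° be the plate's angle to the horizontal; measure y along the incline from where the plane meets the free surface. Vertical depth h = y·sinθ with sinθ = 0.732543.
The centroid lies 4r/(3π) = 0.247433 m above the diameter, so r − 4r/(3π) = 0.583 − 0.247433 = 0.335567 m below the topmost point, so y_c = 5.63 + 0.335567 = 5.96557 m and h_c = 5.96557 × 0.732543 = 4.37004 m.
A = πr²/2 = π × 0.583²/2 = 0.533896 m².
Resultant F = γ·h_c·A = 8.7309 × 4.37004 × 0.533896 = 20.3705 kN.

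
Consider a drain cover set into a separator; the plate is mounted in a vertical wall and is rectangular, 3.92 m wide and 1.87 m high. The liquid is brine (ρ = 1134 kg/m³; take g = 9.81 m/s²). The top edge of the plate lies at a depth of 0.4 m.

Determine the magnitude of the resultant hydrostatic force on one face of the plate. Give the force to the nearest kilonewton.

γ = ρg = 1134 × 9.81 / 1000 = 11.12454 kN/m³.
The centroid lies 1.87/2 = 0.935 m below the top edge, so the centroid depth is h_c = 0.4 + 0.935 = 1.335 m.
A = 3.92 × 1.87 = 7.3304 m².
Resultant F = γ·h_c·A = 11.12454 × 1.335 × 7.3304 = 108.866 kN.

F ≈ 109 kN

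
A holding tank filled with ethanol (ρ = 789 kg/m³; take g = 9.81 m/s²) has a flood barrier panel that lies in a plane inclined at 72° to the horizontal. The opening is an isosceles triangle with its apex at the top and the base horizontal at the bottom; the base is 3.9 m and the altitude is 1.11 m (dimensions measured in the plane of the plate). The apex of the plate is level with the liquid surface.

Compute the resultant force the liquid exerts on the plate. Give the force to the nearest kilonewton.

γ = ρg = 789 × 9.81 / 1000 = 7.74009 kN/m³.
Let θ = 72° be the plate's angle to the horizontal; measure y along the incline from where the plane meets the free surface. Vertical depth h = y·sinθ with sinθ = 0.951057.
With the apex up, the centroid sits 2h/3 = 2 × 1.11/3 = 0.74 m below the apex, so y_c = 0.74 m and h_c = 0.74 × 0.951057 = 0.703782 m.
A = ½ × 3.9 × 1.11 = 2.1645 m².
Resultant F = γ·h_c·A = 7.74009 × 0.703782 × 2.1645 = 11.7908 kN.

F ≈ 12 kN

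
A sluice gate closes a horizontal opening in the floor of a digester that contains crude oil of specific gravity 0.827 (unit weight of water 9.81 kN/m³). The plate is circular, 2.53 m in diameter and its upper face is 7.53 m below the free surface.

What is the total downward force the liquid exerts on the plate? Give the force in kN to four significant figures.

F ≈ 307.1 kN

γ = 0.827 × 9.81 = 8.11287 kN/m³.
The plate is horizontal, so pressure is uniform at p = γ·h = 8.11287 × 7.53 = 61.0899 kN/m².
A = π(1.265)² = 5.02726 m².
F = p·A = 61.0899 × 5.02726 = 307.115 kN.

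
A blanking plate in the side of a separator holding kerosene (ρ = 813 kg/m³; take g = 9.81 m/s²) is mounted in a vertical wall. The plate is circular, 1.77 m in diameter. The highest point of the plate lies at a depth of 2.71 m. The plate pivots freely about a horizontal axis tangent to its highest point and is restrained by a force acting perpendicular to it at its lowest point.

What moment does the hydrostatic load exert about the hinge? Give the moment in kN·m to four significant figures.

M ≈ 66.28 kN·m

γ = ρg = 813 × 9.81 / 1000 = 7.97553 kN/m³.
The centroid is at the centre, 0.885 m below the top of the plate, so the centroid depth is h_c = 2.71 + 0.885 = 3.595 m.
A = π(0.885)² = 2.46057 m².
Resultant F = γ·h_c·A = 7.97553 × 3.595 × 2.46057 = 70.5495 kN.
I_c = πr⁴/4 = π × 0.885⁴/4 = 0.481796 m⁴.
Centre of pressure: y_p = y_c + I_c/(y_c·A) = 3.595 + 0.481796/(3.595 × 2.46057) = 3.595 + 0.0544664 = 3.64947 m along the plane.
The resultant acts 0.885 + 0.0544664 = 0.939466 m (along the plate) below the hinge at the top edge, so the moment about the hinge is M = F × 0.939466 = 70.5495 × 0.939466 = 66.2789 kN·m.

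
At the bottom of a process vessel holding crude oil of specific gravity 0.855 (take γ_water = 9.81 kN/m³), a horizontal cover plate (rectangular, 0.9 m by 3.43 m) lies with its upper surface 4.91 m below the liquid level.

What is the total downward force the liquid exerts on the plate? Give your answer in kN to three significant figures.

γ = 0.855 × 9.81 = 8.38755 kN/m³.
The plate is horizontal, so pressure is uniform at p = γ·h = 8.38755 × 4.91 = 41.1829 kN/m².
A = 0.9 × 3.43 = 3.087 m².
F = p·A = 41.1829 × 3.087 = 127.132 kN.

F ≈ 127 kN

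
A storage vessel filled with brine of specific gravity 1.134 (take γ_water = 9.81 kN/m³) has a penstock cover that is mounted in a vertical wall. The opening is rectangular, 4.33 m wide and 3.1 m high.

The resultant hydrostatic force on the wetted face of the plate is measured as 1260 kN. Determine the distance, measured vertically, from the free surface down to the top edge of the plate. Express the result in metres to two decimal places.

γ = 1.134 × 9.81 = 11.12454 kN/m³.
A = 4.33 × 3.1 = 13.423 m².
From F = γ·h_c·A, the centroid depth is h_c = 1260/(11.12454 × 13.423) = 8.43799 m.
The centroid lies 3.1/2 = 1.55 m below the top edge, so the top edge sits at h_top = 8.43799 − 1.55 = 6.88799 m below the surface.

d_top ≈ 6.89 m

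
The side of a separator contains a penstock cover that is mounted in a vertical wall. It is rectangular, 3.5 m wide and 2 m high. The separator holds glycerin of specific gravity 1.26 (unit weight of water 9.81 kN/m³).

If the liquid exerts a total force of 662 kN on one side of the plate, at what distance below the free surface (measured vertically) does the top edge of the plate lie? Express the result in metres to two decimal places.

d_top ≈ 6.65 m

γ = 1.26 × 9.81 = 12.3606 kN/m³.
A = 3.5 × 2 = 7 m².
From F = γ·h_c·A, the centroid depth is h_c = 662/(12.3606 × 7) = 7.65104 m.
The centroid lies 2/2 = 1 m below the top edge, so the top edge sits at h_top = 7.65104 − 1 = 6.65104 m below the surface.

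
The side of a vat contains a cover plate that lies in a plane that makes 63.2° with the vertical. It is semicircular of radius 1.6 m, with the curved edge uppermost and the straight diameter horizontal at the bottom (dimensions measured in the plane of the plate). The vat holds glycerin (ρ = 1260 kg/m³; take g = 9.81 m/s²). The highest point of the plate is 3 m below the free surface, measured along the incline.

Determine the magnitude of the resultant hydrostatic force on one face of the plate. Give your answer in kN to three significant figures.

γ = ρg = 1260 × 9.81 / 1000 = 12.3606 kN/m³.
The plate makes 63.2° with the vertical, i.e. θ = 90° − 63.2° = 26.8° to the horizontal. Measuring y along the incline from the free-surface line, vertical depth h = y·sinθ with sinθ = 0.450878.
The centroid lies 4r/(3π) = 0.679061 m above the diameter, so r − 4r/(3π) = 1.6 − 0.679061 = 0.920939 m below the topmost point, so y_c = 3 + 0.920939 = 3.92094 m and h_c = 3.92094 × 0.450878 = 1.76787 m.
A = πr²/2 = π × 1.6²/2 = 4.02124 m².
Resultant F = γ·h_c·A = 12.3606 × 1.76787 × 4.02124 = 87.8719 kN.

F ≈ 87.9 kN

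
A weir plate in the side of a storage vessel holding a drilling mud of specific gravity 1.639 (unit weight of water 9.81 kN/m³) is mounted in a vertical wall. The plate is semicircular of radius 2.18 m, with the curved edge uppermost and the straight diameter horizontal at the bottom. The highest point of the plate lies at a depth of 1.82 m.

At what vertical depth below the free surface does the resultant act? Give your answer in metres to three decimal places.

h_p = 3.183 m

γ = 1.639 × 9.81 = 16.07859 kN/m³.
The centroid lies 4r/(3π) = 0.925221 m above the diameter, so r − 4r/(3π) = 2.18 − 0.925221 = 1.25478 m below the topmost point, so the centroid depth is h_c = 1.82 + 1.25478 = 3.07478 m.
A = πr²/2 = π × 2.18²/2 = 7.46505 m².
Resultant F = γ·h_c·A = 16.07859 × 3.07478 × 7.46505 = 369.058 kN.
I_c = (π/8 − 8/(9π))·r⁴ = 0.109757 × 2.18⁴ = 2.4789 m⁴.
Centre of pressure: y_p = y_c + I_c/(y_c·A) = 3.07478 + 2.4789/(3.07478 × 7.46505) = 3.07478 + 0.107997 = 3.18278 m along the plane.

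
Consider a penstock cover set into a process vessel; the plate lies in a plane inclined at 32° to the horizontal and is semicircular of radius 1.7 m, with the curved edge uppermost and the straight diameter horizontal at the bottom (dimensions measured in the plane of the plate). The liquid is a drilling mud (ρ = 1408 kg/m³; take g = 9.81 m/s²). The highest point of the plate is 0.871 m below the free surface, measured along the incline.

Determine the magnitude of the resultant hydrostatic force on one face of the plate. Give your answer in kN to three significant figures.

F ≈ 61.5 kN

γ = ρg = 1408 × 9.81 / 1000 = 13.81248 kN/m³.
Let θ = 32° be the plate's angle to the horizontal; measure y along the incline from where the plane meets the free surface. Vertical depth h = y·sinθ with sinθ = 0.529919.
The centroid lies 4r/(3π) = 0.721502 m above the diameter, so r − 4r/(3π) = 1.7 − 0.721502 = 0.978498 m below the topmost point, so y_c = 0.871 + 0.978498 = 1.8495 m and h_c = 1.8495 × 0.529919 = 0.980085 m.
A = πr²/2 = π × 1.7²/2 = 4.5396 m².
Resultant F = γ·h_c·A = 13.81248 × 0.980085 × 4.5396 = 61.4544 kN.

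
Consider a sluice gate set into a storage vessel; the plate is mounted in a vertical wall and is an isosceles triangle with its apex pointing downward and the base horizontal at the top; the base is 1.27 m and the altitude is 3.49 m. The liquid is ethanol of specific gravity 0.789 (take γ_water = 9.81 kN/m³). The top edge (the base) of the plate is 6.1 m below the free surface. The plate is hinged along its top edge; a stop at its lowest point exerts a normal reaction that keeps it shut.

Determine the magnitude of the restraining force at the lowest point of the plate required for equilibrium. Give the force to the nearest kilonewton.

γ = 0.789 × 9.81 = 7.74009 kN/m³.
With the apex down, the centroid sits h/3 = 3.49/3 = 1.16333 m below the base (the top edge), so the centroid depth is h_c = 6.1 + 1.16333 = 7.26333 m.
A = ½ × 1.27 × 3.49 = 2.21615 m².
Resultant F = γ·h_c·A = 7.74009 × 7.26333 × 2.21615 = 124.589 kN.
I_c = b·h³/36 = 1.27 × 3.49³/36 = 1.49961 m⁴.
Centre of pressure: y_p = y_c + I_c/(y_c·A) = 7.26333 + 1.49961/(7.26333 × 2.21615) = 7.26333 + 0.093163 = 7.35649 m along the plane.
The resultant acts 1.16333 + 0.093163 = 1.25649 m (along the plate) below the hinge at the top edge, so the moment about the hinge is M = F × 1.25649 = 124.589 × 1.25649 = 156.545 kN·m.
A normal force at the bottom, 3.49 m from the hinge, must supply this moment: P = 156.545/3.49 = 44.8553 kN.

P ≈ 45 kN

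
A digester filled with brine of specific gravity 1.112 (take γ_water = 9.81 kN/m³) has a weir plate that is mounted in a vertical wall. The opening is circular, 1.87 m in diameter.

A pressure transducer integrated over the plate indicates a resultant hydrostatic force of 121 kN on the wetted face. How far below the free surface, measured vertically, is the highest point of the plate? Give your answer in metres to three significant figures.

γ = 1.112 × 9.81 = 10.90872 kN/m³.
A = π(0.935)² = 2.74646 m².
From F = γ·h_c·A, the centroid depth is h_c = 121/(10.90872 × 2.74646) = 4.03867 m.
The centroid is at the centre, 0.935 m below the top of the plate, so the highest point sits at h_top = 4.03867 − 0.935 = 3.10367 m below the surface.

d_top ≈ 3.10 m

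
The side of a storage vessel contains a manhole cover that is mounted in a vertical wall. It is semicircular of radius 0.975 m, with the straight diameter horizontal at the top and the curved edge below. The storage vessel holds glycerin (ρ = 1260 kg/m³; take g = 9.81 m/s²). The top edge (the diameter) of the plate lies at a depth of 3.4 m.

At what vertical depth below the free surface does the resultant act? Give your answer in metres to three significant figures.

h_p = 3.83 m

γ = ρg = 1260 × 9.81 / 1000 = 12.3606 kN/m³.
The centroid of a semicircle lies 4r/(3π) = 0.413803 m from the diameter, here below the top edge, so the centroid depth is h_c = 3.4 + 0.413803 = 3.8138 m.
A = πr²/2 = π × 0.975²/2 = 1.49324 m².
Resultant F = γ·h_c·A = 12.3606 × 3.8138 × 1.49324 = 70.3926 kN.
I_c = (π/8 − 8/(9π))·r⁴ = 0.109757 × 0.975⁴ = 0.0991861 m⁴.
Centre of pressure: y_p = y_c + I_c/(y_c·A) = 3.8138 + 0.0991861/(3.8138 × 1.49324) = 3.8138 + 0.0174166 = 3.83122 m along the plane.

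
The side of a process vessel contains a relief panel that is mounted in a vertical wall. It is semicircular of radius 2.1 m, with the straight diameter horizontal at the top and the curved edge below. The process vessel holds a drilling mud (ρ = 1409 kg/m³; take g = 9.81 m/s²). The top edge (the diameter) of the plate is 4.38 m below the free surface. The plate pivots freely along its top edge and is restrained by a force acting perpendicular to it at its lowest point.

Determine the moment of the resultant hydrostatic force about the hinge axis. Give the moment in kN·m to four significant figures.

M ≈ 479.3 kN·m

γ = ρg = 1409 × 9.81 / 1000 = 13.82229 kN/m³.
The centroid of a semicircle lies 4r/(3π) = 0.891268 m from the diameter, here below the top edge, so the centroid depth is h_c = 4.38 + 0.891268 = 5.27127 m.
A = πr²/2 = π × 2.1²/2 = 6.92721 m².
Resultant F = γ·h_c·A = 13.82229 × 5.27127 × 6.92721 = 504.724 kN.
I_c = (π/8 − 8/(9π))·r⁴ = 0.109757 × 2.1⁴ = 2.13457 m⁴.
Centre of pressure: y_p = y_c + I_c/(y_c·A) = 5.27127 + 2.13457/(5.27127 × 6.92721) = 5.27127 + 0.058457 = 5.32973 m along the plane.
The resultant acts 0.891268 + 0.058457 = 0.949725 m (along the plate) below the hinge at the top edge, so the moment about the hinge is M = F × 0.949725 = 504.724 × 0.949725 = 479.349 kN·m.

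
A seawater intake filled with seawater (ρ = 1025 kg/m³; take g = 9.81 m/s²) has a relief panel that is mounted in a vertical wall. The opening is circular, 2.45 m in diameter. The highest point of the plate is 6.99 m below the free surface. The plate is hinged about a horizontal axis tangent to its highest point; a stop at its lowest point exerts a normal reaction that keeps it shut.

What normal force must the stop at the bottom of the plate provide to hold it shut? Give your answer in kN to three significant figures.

P ≈ 202 kN

γ = ρg = 1025 × 9.81 / 1000 = 10.05525 kN/m³.
The centroid is at the centre, 1.225 m below the top of the plate, so the centroid depth is h_c = 6.99 + 1.225 = 8.215 m.
A = π(1.225)² = 4.71435 m².
Resultant F = γ·h_c·A = 10.05525 × 8.215 × 4.71435 = 389.424 kN.
I_c = πr⁴/4 = π × 1.225⁴/4 = 1.76862 m⁴.
Centre of pressure: y_p = y_c + I_c/(y_c·A) = 8.215 + 1.76862/(8.215 × 4.71435) = 8.215 + 0.0456673 = 8.26067 m along the plane.
The resultant acts 1.225 + 0.0456673 = 1.27067 m (along the plate) below the hinge at the top edge, so the moment about the hinge is M = F × 1.27067 = 389.424 × 1.27067 = 494.829 kN·m.
A normal force at the bottom, 2.45 m from the hinge, must supply this moment: P = 494.829/2.45 = 201.971 kN.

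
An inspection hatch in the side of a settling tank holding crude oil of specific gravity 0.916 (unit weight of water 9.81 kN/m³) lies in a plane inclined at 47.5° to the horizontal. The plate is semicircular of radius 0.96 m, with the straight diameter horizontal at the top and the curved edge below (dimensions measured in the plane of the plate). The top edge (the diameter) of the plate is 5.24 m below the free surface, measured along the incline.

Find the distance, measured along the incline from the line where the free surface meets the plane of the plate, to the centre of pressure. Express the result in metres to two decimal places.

y_p = 5.66 m

γ = 0.916 × 9.81 = 8.98596 kN/m³.
Let θ = 47.5° be the plate's angle to the horizontal; measure y along the incline from where the plane meets the free surface. Vertical depth h = y·sinθ with sinθ = 0.737277.
The centroid of a semicircle lies 4r/(3π) = 0.407437 m from the diameter, here below the top edge, so y_c = 5.24 + 0.407437 = 5.64744 m and h_c = 5.64744 × 0.737277 = 4.16373 m.
A = πr²/2 = π × 0.96²/2 = 1.44765 m².
Resultant F = γ·h_c·A = 8.98596 × 4.16373 × 1.44765 = 54.164 kN.
I_c = (π/8 − 8/(9π))·r⁴ = 0.109757 × 0.96⁴ = 0.0932217 m⁴.
Centre of pressure: y_p = y_c + I_c/(y_c·A) = 5.64744 + 0.0932217/(5.64744 × 1.44765) = 5.64744 + 0.0114025 = 5.65884 m along the plane.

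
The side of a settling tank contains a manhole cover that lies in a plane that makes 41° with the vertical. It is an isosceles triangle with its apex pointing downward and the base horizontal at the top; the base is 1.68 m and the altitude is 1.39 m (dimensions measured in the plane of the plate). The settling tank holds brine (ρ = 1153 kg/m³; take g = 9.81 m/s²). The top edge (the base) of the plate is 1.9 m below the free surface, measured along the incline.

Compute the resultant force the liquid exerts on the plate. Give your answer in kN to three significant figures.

F ≈ 23.6 kN

γ = ρg = 1153 × 9.81 / 1000 = 11.31093 kN/m³.
The plate makes 41° with the vertical, i.e. θ = 90° − 41° = 49° to the horizontal. Measuring y along the incline from the free-surface line, vertical depth h = y·sinθ with sinθ = 0.754710.
With the apex down, the centroid sits h/3 = 1.39/3 = 0.463333 m below the base (the top edge), so y_c = 1.9 + 0.463333 = 2.36333 m and h_c = 2.36333 × 0.754710 = 1.78363 m.
A = ½ × 1.68 × 1.39 = 1.1676 m².
Resultant F = γ·h_c·A = 11.31093 × 1.78363 × 1.1676 = 23.5558 kN.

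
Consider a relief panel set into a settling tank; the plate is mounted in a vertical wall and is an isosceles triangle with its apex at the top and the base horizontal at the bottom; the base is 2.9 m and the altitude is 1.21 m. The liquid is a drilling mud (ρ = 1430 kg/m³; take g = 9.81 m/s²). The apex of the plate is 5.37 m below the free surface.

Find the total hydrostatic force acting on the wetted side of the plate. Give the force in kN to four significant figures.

γ = ρg = 1430 × 9.81 / 1000 = 14.0283 kN/m³.
With the apex up, the centroid sits 2h/3 = 2 × 1.21/3 = 0.806667 m below the apex, so the centroid depth is h_c = 5.37 + 0.806667 = 6.17667 m.
A = ½ × 2.9 × 1.21 = 1.7545 m².
Resultant F = γ·h_c·A = 14.0283 × 6.17667 × 1.7545 = 152.024 kN.

F ≈ 152.0 kN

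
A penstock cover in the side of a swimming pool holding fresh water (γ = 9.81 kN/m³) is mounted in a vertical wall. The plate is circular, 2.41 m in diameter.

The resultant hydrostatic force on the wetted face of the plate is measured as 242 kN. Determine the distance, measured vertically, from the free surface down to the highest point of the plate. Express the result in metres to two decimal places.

d_top ≈ 4.20 m

γ = 9.81 kN/m³.
A = π(1.205)² = 4.56167 m².
From F = γ·h_c·A, the centroid depth is h_c = 242/(9.81 × 4.56167) = 5.40782 m.
The centroid is at the centre, 1.205 m below the top of the plate, so the highest point sits at h_top = 5.40782 − 1.205 = 4.20282 m below the surface.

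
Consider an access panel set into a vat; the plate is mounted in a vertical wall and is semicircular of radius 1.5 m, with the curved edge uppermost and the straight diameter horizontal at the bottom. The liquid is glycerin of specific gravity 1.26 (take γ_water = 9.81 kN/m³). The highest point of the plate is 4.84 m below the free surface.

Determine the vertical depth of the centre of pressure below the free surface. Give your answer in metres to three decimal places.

h_p = 5.731 m

γ = 1.26 × 9.81 = 12.3606 kN/m³.
The centroid lies 4r/(3π) = 0.63662 m above the diameter, so r − 4r/(3π) = 1.5 − 0.63662 = 0.86338 m below the topmost point, so the centroid depth is h_c = 4.84 + 0.86338 = 5.70338 m.
A = πr²/2 = π × 1.5²/2 = 3.53429 m².
Resultant F = γ·h_c·A = 12.3606 × 5.70338 × 3.53429 = 249.158 kN.
I_c = (π/8 − 8/(9π))·r⁴ = 0.109757 × 1.5⁴ = 0.555645 m⁴.
Centre of pressure: y_p = y_c + I_c/(y_c·A) = 5.70338 + 0.555645/(5.70338 × 3.53429) = 5.70338 + 0.0275653 = 5.73095 m along the plane.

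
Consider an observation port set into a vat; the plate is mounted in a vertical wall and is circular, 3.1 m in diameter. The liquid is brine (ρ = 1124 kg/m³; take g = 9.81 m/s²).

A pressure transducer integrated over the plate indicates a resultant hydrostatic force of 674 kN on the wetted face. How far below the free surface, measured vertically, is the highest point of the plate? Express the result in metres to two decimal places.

d_top ≈ 6.55 m

γ = ρg = 1124 × 9.81 / 1000 = 11.02644 kN/m³.
A = π(1.55)² = 7.54768 m².
From F = γ·h_c·A, the centroid depth is h_c = 674/(11.02644 × 7.54768) = 8.09862 m.
The centroid is at the centre, 1.55 m below the top of the plate, so the highest point sits at h_top = 8.09862 − 1.55 = 6.54862 m below the surface.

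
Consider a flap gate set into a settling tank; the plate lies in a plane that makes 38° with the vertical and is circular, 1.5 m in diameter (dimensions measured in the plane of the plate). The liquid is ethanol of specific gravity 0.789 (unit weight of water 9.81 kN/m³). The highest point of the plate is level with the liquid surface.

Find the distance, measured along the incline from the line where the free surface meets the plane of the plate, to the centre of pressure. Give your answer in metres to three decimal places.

γ = 0.789 × 9.81 = 7.74009 kN/m³.
The plate makes 38° with the vertical, i.e. θ = 90° − 38° = 52° to the horizontal. Measuring y along the incline from the free-surface line, vertical depth h = y·sinθ with sinθ = 0.788011.
The centroid is at the centre, 0.75 m below the top of the plate, so y_c = 0.75 m and h_c = 0.75 × 0.788011 = 0.591008 m.
A = π(0.75)² = 1.76715 m².
Resultant F = γ·h_c·A = 7.74009 × 0.591008 × 1.76715 = 8.08375 kN.
I_c = πr⁴/4 = π × 0.75⁴/4 = 0.248505 m⁴.
Centre of pressure: y_p = y_c + I_c/(y_c·A) = 0.75 + 0.248505/(0.75 × 1.76715) = 0.75 + 0.1875 = 0.9375 m along the plane.

y_p = 0.938 m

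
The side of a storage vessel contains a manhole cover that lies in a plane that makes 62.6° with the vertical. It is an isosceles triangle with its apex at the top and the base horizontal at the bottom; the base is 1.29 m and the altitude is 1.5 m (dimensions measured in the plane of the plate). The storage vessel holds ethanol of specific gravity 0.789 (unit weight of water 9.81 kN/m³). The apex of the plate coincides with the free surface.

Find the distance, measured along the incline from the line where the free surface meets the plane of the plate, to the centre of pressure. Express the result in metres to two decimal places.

γ = 0.789 × 9.81 = 7.74009 kN/m³.
The plate makes 62.6° with the vertical, i.e. θ = 90° − 62.6° = 27.4° to the horizontal. Measuring y along the incline from the free-surface line, vertical depth h = y·sinθ with sinθ = 0.460200.
With the apex up, the centroid sits 2h/3 = 2 × 1.5/3 = 1 m below the apex, so y_c = 1 m and h_c = 1 × 0.460200 = 0.4602 m.
A = ½ × 1.29 × 1.5 = 0.9675 m².
Resultant F = γ·h_c·A = 7.74009 × 0.4602 × 0.9675 = 3.44622 kN.
I_c = b·h³/36 = 1.29 × 1.5³/36 = 0.120937 m⁴.
Centre of pressure: y_p = y_c + I_c/(y_c·A) = 1 + 0.120937/(1 × 0.9675) = 1 + 0.124999 = 1.125 m along the plane.

y_p = 1.13 m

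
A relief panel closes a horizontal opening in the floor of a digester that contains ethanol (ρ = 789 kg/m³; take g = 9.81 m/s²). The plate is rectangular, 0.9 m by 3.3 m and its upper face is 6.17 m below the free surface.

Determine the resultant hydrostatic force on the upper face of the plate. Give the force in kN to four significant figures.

F ≈ 141.8 kN

γ = ρg = 789 × 9.81 / 1000 = 7.74009 kN/m³.
The plate is horizontal, so pressure is uniform at p = γ·h = 7.74009 × 6.17 = 47.7564 kN/m².
A = 0.9 × 3.3 = 2.97 m².
F = p·A = 47.7564 × 2.97 = 141.837 kN.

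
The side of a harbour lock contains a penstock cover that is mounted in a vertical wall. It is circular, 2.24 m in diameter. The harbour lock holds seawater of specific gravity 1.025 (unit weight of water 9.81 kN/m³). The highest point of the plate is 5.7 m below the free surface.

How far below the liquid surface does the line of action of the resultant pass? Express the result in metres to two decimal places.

h_p = 6.87 m

γ = 1.025 × 9.81 = 10.05525 kN/m³.
The centroid is at the centre, 1.12 m below the top of the plate, so the centroid depth is h_c = 5.7 + 1.12 = 6.82 m.
A = π(1.12)² = 3.94081 m².
Resultant F = γ·h_c·A = 10.05525 × 6.82 × 3.94081 = 270.248 kN.
I_c = πr⁴/4 = π × 1.12⁴/4 = 1.23584 m⁴.
Centre of pressure: y_p = y_c + I_c/(y_c·A) = 6.82 + 1.23584/(6.82 × 3.94081) = 6.82 + 0.0459825 = 6.86598 m along the plane.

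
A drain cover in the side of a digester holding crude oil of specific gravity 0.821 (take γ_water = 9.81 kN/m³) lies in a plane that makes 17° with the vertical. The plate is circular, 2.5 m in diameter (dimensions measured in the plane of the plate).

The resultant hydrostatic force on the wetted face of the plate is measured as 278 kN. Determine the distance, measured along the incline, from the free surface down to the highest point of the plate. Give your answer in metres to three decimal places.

γ = 0.821 × 9.81 = 8.05401 kN/m³.
A = π(1.25)² = 4.90874 m².
From F = γ·h_c·A, the centroid depth is h_c = 278/(8.05401 × 4.90874) = 7.03174 m.
The plate makes 17° with the vertical, i.e. θ = 90° − 17° = 73° to the horizontal. Measuring y along the incline from the free-surface line, vertical depth h = y·sinθ with sinθ = 0.956305.
Along the incline, y_c = h_c/sinθ = 7.03174/0.956305 = 7.35303 m.
The centroid is at the centre, 1.25 m below the top of the plate, so the highest point sits at y_top = 7.35303 − 1.25 = 6.10303 m along the incline.

y_top ≈ 6.103 m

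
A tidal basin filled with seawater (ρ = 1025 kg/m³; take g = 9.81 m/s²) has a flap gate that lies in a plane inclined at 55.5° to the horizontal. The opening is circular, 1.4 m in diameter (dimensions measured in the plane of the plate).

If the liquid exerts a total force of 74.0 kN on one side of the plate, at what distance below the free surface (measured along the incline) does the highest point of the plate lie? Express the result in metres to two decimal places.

γ = ρg = 1025 × 9.81 / 1000 = 10.05525 kN/m³.
A = π(0.7)² = 1.53938 m².
From F = γ·h_c·A, the centroid depth is h_c = 74.0/(10.05525 × 1.53938) = 4.78072 m.
Let θ = 55.5° be the plate's angle to the horizontal; measure y along the incline from where the plane meets the free surface. Vertical depth h = y·sinθ with sinθ = 0.824126.
Along the incline, y_c = h_c/sinθ = 4.78072/0.824126 = 5.80096 m.
The centroid is at the centre, 0.7 m below the top of the plate, so the highest point sits at y_top = 5.80096 − 0.7 = 5.10096 m along the incline.

y_top ≈ 5.10 m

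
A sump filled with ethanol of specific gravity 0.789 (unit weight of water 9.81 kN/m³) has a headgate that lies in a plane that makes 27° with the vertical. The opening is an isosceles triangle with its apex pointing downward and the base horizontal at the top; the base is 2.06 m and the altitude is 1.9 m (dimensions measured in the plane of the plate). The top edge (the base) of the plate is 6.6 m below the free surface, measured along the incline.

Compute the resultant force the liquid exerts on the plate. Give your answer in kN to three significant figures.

γ = 0.789 × 9.81 = 7.74009 kN/m³.
The plate makes 27° with the vertical, i.e. θ = 90° − 27° = 63° to the horizontal. Measuring y along the incline from the free-surface line, vertical depth h = y·sinθ with sinθ = 0.891007.
With the apex down, the centroid sits h/3 = 1.9/3 = 0.633333 m below the base (the top edge), so y_c = 6.6 + 0.633333 = 7.23333 m and h_c = 7.23333 × 0.891007 = 6.44495 m.
A = ½ × 2.06 × 1.9 = 1.957 m².
Resultant F = γ·h_c·A = 7.74009 × 6.44495 × 1.957 = 97.624 kN.

F ≈ 97.6 kN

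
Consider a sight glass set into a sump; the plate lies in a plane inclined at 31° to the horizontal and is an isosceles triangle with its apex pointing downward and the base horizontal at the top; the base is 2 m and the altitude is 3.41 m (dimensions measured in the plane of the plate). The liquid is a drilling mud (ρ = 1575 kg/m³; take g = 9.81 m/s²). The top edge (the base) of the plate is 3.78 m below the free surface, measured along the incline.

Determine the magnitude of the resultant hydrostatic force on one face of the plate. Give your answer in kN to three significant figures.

F ≈ 133 kN

γ = ρg = 1575 × 9.81 / 1000 = 15.45075 kN/m³.
Let θ = 31° be the plate's angle to the horizontal; measure y along the incline from where the plane meets the free surface. Vertical depth h = y·sinθ with sinθ = 0.515038.
With the apex down, the centroid sits h/3 = 3.41/3 = 1.13667 m below the base (the top edge), so y_c = 3.78 + 1.13667 = 4.91667 m and h_c = 4.91667 × 0.515038 = 2.53227 m.
A = ½ × 2 × 3.41 = 3.41 m².
Resultant F = γ·h_c·A = 15.45075 × 2.53227 × 3.41 = 133.418 kN.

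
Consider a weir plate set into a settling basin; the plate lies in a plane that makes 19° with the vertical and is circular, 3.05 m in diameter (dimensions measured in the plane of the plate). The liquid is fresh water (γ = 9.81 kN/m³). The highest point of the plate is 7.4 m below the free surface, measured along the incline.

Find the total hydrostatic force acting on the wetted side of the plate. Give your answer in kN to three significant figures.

γ = 9.81 kN/m³.
The plate makes 19° with the vertical, i.e. θ = 90° − 19° = 71° to the horizontal. Measuring y along the incline from the free-surface line, vertical depth h = y·sinθ with sinθ = 0.945519.
The centroid is at the centre, 1.525 m below the top of the plate, so y_c = 7.4 + 1.525 = 8.925 m and h_c = 8.925 × 0.945519 = 8.43876 m.
A = π(1.525)² = 7.30617 m².
Resultant F = γ·h_c·A = 9.81 × 8.43876 × 7.30617 = 604.836 kN.

F ≈ 605 kN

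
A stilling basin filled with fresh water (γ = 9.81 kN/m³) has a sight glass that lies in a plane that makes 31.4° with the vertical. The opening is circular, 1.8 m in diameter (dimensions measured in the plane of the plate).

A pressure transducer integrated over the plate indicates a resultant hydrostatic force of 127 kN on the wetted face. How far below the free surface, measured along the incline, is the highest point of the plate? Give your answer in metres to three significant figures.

γ = 9.81 kN/m³.
A = π(0.9)² = 2.54469 m².
From F = γ·h_c·A, the centroid depth is h_c = 127/(9.81 × 2.54469) = 5.08745 m.
The plate makes 31.4° with the vertical, i.e. θ = 90° − 31.4° = 58.6° to the horizontal. Measuring y along the incline from the free-surface line, vertical depth h = y·sinθ with sinθ = 0.853551.
Along the incline, y_c = h_c/sinθ = 5.08745/0.853551 = 5.96034 m.
The centroid is at the centre, 0.9 m below the top of the plate, so the highest point sits at y_top = 5.96034 − 0.9 = 5.06034 m along the incline.

y_top ≈ 5.06 m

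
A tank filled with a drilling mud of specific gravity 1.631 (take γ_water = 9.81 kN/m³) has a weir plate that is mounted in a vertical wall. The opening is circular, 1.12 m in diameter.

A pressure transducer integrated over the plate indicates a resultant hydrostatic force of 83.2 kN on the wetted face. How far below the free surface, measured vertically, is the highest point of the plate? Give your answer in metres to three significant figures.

γ = 1.631 × 9.81 = 16.00011 kN/m³.
A = π(0.56)² = 0.985203 m².
From F = γ·h_c·A, the centroid depth is h_c = 83.2/(16.00011 × 0.985203) = 5.27806 m.
The centroid is at the centre, 0.56 m below the top of the plate, so the highest point sits at h_top = 5.27806 − 0.56 = 4.71806 m below the surface.

d_top ≈ 4.72 m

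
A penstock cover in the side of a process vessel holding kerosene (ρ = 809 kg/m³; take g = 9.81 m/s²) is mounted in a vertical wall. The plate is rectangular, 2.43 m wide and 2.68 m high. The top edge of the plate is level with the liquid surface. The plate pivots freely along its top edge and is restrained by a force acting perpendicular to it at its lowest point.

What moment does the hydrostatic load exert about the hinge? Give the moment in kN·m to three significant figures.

γ = ρg = 809 × 9.81 / 1000 = 7.93629 kN/m³.
The centroid lies 2.68/2 = 1.34 m below the top edge, so the centroid depth is h_c = 1.34 m.
A = 2.43 × 2.68 = 6.5124 m².
Resultant F = γ·h_c·A = 7.93629 × 1.34 × 6.5124 = 69.257 kN.
I_c = b·h³/12 = 2.43 × 2.68³/12 = 3.89789 m⁴.
Centre of pressure: y_p = y_c + I_c/(y_c·A) = 1.34 + 3.89789/(1.34 × 6.5124) = 1.34 + 0.446667 = 1.78667 m along the plane.
The resultant acts 1.34 + 0.446667 = 1.78667 m (along the plate) below the hinge at the top edge, so the moment about the hinge is M = F × 1.78667 = 69.257 × 1.78667 = 123.739 kN·m.

M ≈ 124 kN·m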